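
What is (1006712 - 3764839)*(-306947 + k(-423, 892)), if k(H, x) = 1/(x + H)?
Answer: 397054838320034/469 ≈ 8.4660e+11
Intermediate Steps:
k(H, x) = 1/(H + x)
(1006712 - 3764839)*(-306947 + k(-423, 892)) = (1006712 - 3764839)*(-306947 + 1/(-423 + 892)) = -2758127*(-306947 + 1/469) = -2758127*(-143958142/469) = 397054838320034/469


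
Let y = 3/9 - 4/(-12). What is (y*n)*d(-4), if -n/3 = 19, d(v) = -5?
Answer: 190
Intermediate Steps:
n = -57 (n = -3*19 = -57)
y = ⅔ (y = 3*(⅑) - 4*(-1/12) = ⅓ + ⅓ = ⅔ ≈ 0.66667)
(y*n)*d(-4) = ((⅔)*(-57))*(-5) = -38*(-5) = 190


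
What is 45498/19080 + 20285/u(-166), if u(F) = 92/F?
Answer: -2676837041/73140 ≈ -36599.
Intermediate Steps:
45498/19080 + 20285/u(-166) = 45498/19080 + 20285/((92/(-166))) = 45498*(1/19080) + 20285/((92*(-1/166))) = 7583/3180 + 20285/(-46/83) = 7583/3180 + 20285*(-83/46) = 7583/3180 - 1683655/46 = -2676837041/73140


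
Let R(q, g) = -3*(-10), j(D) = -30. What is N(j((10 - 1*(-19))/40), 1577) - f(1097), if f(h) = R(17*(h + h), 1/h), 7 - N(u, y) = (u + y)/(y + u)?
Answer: -24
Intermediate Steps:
N(u, y) = 6 (N(u, y) = 7 - (u + y)/(y + u) = 7 - (u + y)/(u + y) = 7 - 1*1 = 7 - 1 = 6)
R(q, g) = 30
f(h) = 30
N(j((10 - 1*(-19))/40), 1577) - f(1097) = 6 - 1*30 = 6 - 30 = -24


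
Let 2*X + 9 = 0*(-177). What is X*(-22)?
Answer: 99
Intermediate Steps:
X = -9/2 (X = -9/2 + (0*(-177))/2 = -9/2 + (1/2)*0 = -9/2 + 0 = -9/2 ≈ -4.5000)
X*(-22) = -9/2*(-22) = 99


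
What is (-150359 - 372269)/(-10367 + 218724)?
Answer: -522628/208357 ≈ -2.5083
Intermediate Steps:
(-150359 - 372269)/(-10367 + 218724) = -522628/208357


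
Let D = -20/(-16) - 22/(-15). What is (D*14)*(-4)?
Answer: -2282/15 ≈ -152.13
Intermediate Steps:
D = 163/60 (D = -20*(-1/16) - 22*(-1/15) = 5/4 + 22/15 = 163/60 ≈ 2.7167)
(D*14)*(-4) = ((163/60)*14)*(-4) = (1141/30)*(-4) = -2282/15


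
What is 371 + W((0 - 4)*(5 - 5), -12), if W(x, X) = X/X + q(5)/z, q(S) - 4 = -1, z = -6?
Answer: 743/2 ≈ 371.50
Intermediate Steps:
q(S) = 3 (q(S) = 4 - 1 = 3)
W(x, X) = 1/2 (W(x, X) = X/X + 3/(-6) = 1 + 3*(-1/6) = 1 - 1/2 = 1/2)
371 + W((0 - 4)*(5 - 5), -12) = 371 + 1/2 = 743/2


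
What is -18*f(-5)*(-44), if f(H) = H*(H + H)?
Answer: 39600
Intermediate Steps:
f(H) = 2*H² (f(H) = H*(2*H) = 2*H²)
-18*f(-5)*(-44) = -36*(-5)²*(-44) = -36*25*(-44) = -18*50*(-44) = -900*(-44) = 39600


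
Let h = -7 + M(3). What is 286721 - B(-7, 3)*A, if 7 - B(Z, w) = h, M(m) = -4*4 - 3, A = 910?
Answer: 256691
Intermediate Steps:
M(m) = -19 (M(m) = -16 - 3 = -19)
h = -26 (h = -7 - 19 = -26)
B(Z, w) = 33 (B(Z, w) = 7 - 1*(-26) = 7 + 26 = 33)
286721 - B(-7, 3)*A = 286721 - 33*910 = 286721 - 1*30030 = 286721 - 30030 = 256691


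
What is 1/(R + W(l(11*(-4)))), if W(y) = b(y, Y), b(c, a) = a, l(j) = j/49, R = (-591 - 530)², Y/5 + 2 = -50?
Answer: 1/1256381 ≈ 7.9594e-7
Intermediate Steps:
Y = -260 (Y = -10 + 5*(-50) = -10 - 250 = -260)
R = 1256641 (R = (-1121)² = 1256641)
l(j) = j/49 (l(j) = j*(1/49) = j/49)
W(y) = -260
1/(R + W(l(11*(-4)))) = 1/(1256641 - 260) = 1/1256381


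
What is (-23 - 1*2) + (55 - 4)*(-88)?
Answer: -4513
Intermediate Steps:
(-23 - 1*2) + (55 - 4)*(-88) = (-23 - 2) + 51*(-88) = -25 - 4488 = -4513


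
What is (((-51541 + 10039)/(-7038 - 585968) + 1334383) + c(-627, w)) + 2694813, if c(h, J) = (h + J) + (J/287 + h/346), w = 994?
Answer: 16949121112985615/4206191558 ≈ 4.0296e+6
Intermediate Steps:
c(h, J) = 288*J/287 + 347*h/346 (c(h, J) = (J + h) + (J*(1/287) + h*(1/346)) = (J + h) + (J/287 + h/346) = 288*J/287 + 347*h/346)
(((-51541 + 10039)/(-7038 - 585968) + 1334383) + c(-627, w)) + 2694813 = (((-51541 + 10039)/(-7038 - 585968) + 1334383) + ((288/287)*994 + (347/346)*(-627))) + 2694813 = ((-41502/(-593006) + 1334383) + (40896/41 - 217569/346)) + 2694813 = ((-41502*(-1/593006) + 1334383) + 5229687/14186) + 2694813 = ((20751/296503 + 1334383) + 5229687/14186) + 2694813 = (395648583400/296503 + 5229687/14186) + 2694813 = 5614221421996961/4206191558 + 2694813 = 16949121112985615/4206191558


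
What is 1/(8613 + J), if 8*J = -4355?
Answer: 8/64549 ≈ 0.00012394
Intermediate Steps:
J = -4355/8 (J = (⅛)*(-4355) = -4355/8 ≈ -544.38)
1/(8613 + J) = 1/(8613 - 4355/8) = 1/(64549/8) = 8/64549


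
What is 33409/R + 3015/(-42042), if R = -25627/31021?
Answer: -42343624867/1047046 ≈ -40441.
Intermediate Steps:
R = -25627/31021 (R = -25627*1/31021 = -25627/31021 ≈ -0.82612)
33409/R + 3015/(-42042) = 33409/(-25627/31021) + 3015/(-42042) = 33409*(-31021/25627) + 3015*(-1/42042) = -1036380589/25627 - 1005/14014 = -42343624867/1047046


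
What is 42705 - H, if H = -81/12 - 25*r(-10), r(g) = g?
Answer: 169847/4 ≈ 42462.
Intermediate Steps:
H = 973/4 (H = -81/12 - 25*(-10) = -81*1/12 + 250 = -27/4 + 250 = 973/4 ≈ 243.25)
42705 - H = 42705 - 1*973/4 = 42705 - 973/4 = 169847/4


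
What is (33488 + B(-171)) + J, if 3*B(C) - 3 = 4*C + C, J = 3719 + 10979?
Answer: 47902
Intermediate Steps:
J = 14698
B(C) = 1 + 5*C/3 (B(C) = 1 + (4*C + C)/3 = 1 + (5*C)/3 = 1 + 5*C/3)
(33488 + B(-171)) + J = (33488 + (1 + (5/3)*(-171))) + 14698 = (33488 + (1 - 285)) + 14698 = (33488 - 284) + 14698 = 33204 + 14698 = 47902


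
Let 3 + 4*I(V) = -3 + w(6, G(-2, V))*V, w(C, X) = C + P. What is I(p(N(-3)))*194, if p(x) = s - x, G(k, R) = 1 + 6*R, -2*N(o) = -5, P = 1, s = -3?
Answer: -8633/4 ≈ -2158.3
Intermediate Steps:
N(o) = 5/2 (N(o) = -1/2*(-5) = 5/2)
p(x) = -3 - x
w(C, X) = 1 + C (w(C, X) = C + 1 = 1 + C)
I(V) = -3/2 + 7*V/4 (I(V) = -3/4 + (-3 + (1 + 6)*V)/4 = -3/4 + (-3 + 7*V)/4 = -3/4 + (-3/4 + 7*V/4) = -3/2 + 7*V/4)
I(p(N(-3)))*194 = (-3/2 + 7*(-3 - 1*5/2)/4)*194 = (-3/2 + 7*(-3 - 5/2)/4)*194 = (-3/2 + (7/4)*(-11/2))*194 = (-3/2 - 77/8)*194 = -89/8*194 = -8633/4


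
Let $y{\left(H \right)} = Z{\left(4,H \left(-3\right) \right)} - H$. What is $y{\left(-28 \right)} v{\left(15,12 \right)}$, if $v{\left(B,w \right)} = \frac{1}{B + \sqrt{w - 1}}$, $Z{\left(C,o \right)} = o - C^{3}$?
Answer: $\frac{360}{107} - \frac{24 \sqrt{11}}{107} \approx 2.6206$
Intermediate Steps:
$v{\left(B,w \right)} = \frac{1}{B + \sqrt{-1 + w}}$
$y{\left(H \right)} = -64 - 4 H$ ($y{\left(H \right)} = \left(H \left(-3\right) - 4^{3}\right) - H = \left(- 3 H - 64\right) - H = \left(-64 - 3 H\right) - H = -64 - 4 H$)
$y{\left(-28 \right)} v{\left(15,12 \right)} = \frac{-64 - -112}{15 + \sqrt{-1 + 12}} = \frac{-64 + 112}{15 + \sqrt{11}} = \frac{48}{15 + \sqrt{11}}$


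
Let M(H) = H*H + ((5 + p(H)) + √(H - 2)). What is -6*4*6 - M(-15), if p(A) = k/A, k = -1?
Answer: -5611/15 - I*√17 ≈ -374.07 - 4.1231*I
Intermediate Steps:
p(A) = -1/A
M(H) = 5 + H² + √(-2 + H) - 1/H (M(H) = H*H + ((5 - 1/H) + √(H - 2)) = H² + ((5 - 1/H) + √(-2 + H)) = H² + (5 + √(-2 + H) - 1/H) = 5 + H² + √(-2 + H) - 1/H)
-6*4*6 - M(-15) = -6*4*6 - (5 + (-15)² + √(-2 - 15) - 1/(-15)) = -24*6 - (5 + 225 + √(-17) - 1*(-1/15)) = -144 - (5 + 225 + I*√17 + 1/15) = -144 - (3451/15 + I*√17) = -144 + (-3451/15 - I*√17) = -5611/15 - I*√17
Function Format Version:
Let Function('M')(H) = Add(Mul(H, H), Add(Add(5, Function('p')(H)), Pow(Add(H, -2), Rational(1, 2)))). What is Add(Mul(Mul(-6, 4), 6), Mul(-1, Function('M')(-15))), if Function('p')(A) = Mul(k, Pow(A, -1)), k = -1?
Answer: Add(Rational(-5611, 15), Mul(-1, I, Pow(17, Rational(1, 2)))) ≈ Add(-374.07, Mul(-4.1231, I))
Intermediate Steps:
Function('p')(A) = Mul(-1, Pow(A, -1))
Function('M')(H) = Add(5, Pow(H, 2), Pow(Add(-2, H), Rational(1, 2)), Mul(-1, Pow(H, -1))) (Function('M')(H) = Add(Mul(H, H), Add(Add(5, Mul(-1, Pow(H, -1))), Pow(Add(H, -2), Rational(1, 2)))) = Add(Pow(H, 2), Add(Add(5, Mul(-1, Pow(H, -1))), Pow(Add(-2, H), Rational(1, 2)))) = Add(Pow(H, 2), Add(5, Pow(Add(-2, H), Rational(1, 2)), Mul(-1, Pow(H, -1)))) = Add(5, Pow(H, 2), Pow(Add(-2, H), Rational(1, 2)), Mul(-1, Pow(H, -1))))
Add(Mul(Mul(-6, 4), 6), Mul(-1, Function('M')(-15))) = Add(Mul(Mul(-6, 4), 6), Mul(-1, Add(5, Pow(-15, 2), Pow(Add(-2, -15), Rational(1, 2)), Mul(-1, Pow(-15, -1))))) = Add(Mul(-24, 6), Mul(-1, Add(5, 225, Pow(-17, Rational(1, 2)), Mul(-1, Rational(-1, 15))))) = Add(-144, Mul(-1, Add(5, 225, Mul(I, Pow(17, Rational(1, 2))), Rational(1, 15)))) = Add(-144, Mul(-1, Add(Rational(3451, 15), Mul(I, Pow(17, Rational(1, 2)))))) = Add(-144, Add(Rational(-3451, 15), Mul(-1, I, Pow(17, Rational(1, 2))))) = Add(Rational(-5611, 15), Mul(-1, I, Pow(17, Rational(1, 2))))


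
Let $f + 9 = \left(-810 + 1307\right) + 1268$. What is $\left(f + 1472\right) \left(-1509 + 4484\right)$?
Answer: $9603300$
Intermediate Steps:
$f = 1756$ ($f = -9 + \left(\left(-810 + 1307\right) + 1268\right) = -9 + \left(497 + 1268\right) = -9 + 1765 = 1756$)
$\left(f + 1472\right) \left(-1509 + 4484\right) = \left(1756 + 1472\right) \left(-1509 + 4484\right) = 3228 \cdot 2975 = 9603300$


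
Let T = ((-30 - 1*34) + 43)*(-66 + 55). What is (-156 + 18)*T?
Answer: -31878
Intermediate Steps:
T = 231 (T = ((-30 - 34) + 43)*(-11) = (-64 + 43)*(-11) = -21*(-11) = 231)
(-156 + 18)*T = (-156 + 18)*231 = -138*231 = -31878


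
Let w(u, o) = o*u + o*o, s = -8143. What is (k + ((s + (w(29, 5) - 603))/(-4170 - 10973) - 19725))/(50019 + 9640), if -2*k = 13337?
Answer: -799336389/1806832474 ≈ -0.44240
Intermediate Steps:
k = -13337/2 (k = -½*13337 = -13337/2 ≈ -6668.5)
w(u, o) = o² + o*u (w(u, o) = o*u + o² = o² + o*u)
(k + ((s + (w(29, 5) - 603))/(-4170 - 10973) - 19725))/(50019 + 9640) = (-13337/2 + ((-8143 + (5*(5 + 29) - 603))/(-4170 - 10973) - 19725))/(50019 + 9640) = (-13337/2 + ((-8143 + (5*34 - 603))/(-15143) - 19725))/59659 = (-13337/2 + ((-8143 + (170 - 603))*(-1/15143) - 19725))*(1/59659) = (-13337/2 + ((-8143 - 433)*(-1/15143) - 19725))*(1/59659) = (-13337/2 + (-8576*(-1/15143) - 19725))*(1/59659) = (-13337/2 + (8576/15143 - 19725))*(1/59659) = (-13337/2 - 298687099/15143)*(1/59659) = -799336389/30286*1/59659 = -799336389/1806832474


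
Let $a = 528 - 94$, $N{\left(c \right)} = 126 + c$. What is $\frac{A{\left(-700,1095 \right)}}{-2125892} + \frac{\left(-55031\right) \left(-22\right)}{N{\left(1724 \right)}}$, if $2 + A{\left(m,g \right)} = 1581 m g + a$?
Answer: $\frac{601959488018}{491612525} \approx 1224.5$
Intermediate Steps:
$a = 434$ ($a = 528 - 94 = 434$)
$A{\left(m,g \right)} = 432 + 1581 g m$ ($A{\left(m,g \right)} = -2 + \left(1581 m g + 434\right) = -2 + \left(1581 g m + 434\right) = -2 + \left(434 + 1581 g m\right) = 432 + 1581 g m$)
$\frac{A{\left(-700,1095 \right)}}{-2125892} + \frac{\left(-55031\right) \left(-22\right)}{N{\left(1724 \right)}} = \frac{432 + 1581 \cdot 1095 \left(-700\right)}{-2125892} + \frac{\left(-55031\right) \left(-22\right)}{126 + 1724} = \left(432 - 1211836500\right) \left(- \frac{1}{2125892}\right) + \frac{1210682}{1850} = \left(-1211836068\right) \left(- \frac{1}{2125892}\right) + 1210682 \cdot \frac{1}{1850} = \frac{302959017}{531473} + \frac{605341}{925} = \frac{601959488018}{491612525}$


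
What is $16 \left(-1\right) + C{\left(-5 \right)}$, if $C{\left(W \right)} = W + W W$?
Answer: $4$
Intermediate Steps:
$C{\left(W \right)} = W + W^{2}$
$16 \left(-1\right) + C{\left(-5 \right)} = 16 \left(-1\right) - 5 \left(1 - 5\right) = -16 - -20 = -16 + 20 = 4$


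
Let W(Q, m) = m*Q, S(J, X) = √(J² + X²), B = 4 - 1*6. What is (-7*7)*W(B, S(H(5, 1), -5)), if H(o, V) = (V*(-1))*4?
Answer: 98*√41 ≈ 627.51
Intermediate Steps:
B = -2 (B = 4 - 6 = -2)
H(o, V) = -4*V (H(o, V) = -V*4 = -4*V)
W(Q, m) = Q*m
(-7*7)*W(B, S(H(5, 1), -5)) = (-7*7)*(-2*√((-4*1)² + (-5)²)) = -(-98)*√((-4)² + 25) = -(-98)*√(16 + 25) = -(-98)*√41 = 98*√41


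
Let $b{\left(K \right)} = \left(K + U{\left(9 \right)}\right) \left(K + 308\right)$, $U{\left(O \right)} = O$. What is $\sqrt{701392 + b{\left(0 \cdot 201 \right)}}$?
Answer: $2 \sqrt{176041} \approx 839.14$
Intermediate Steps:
$b{\left(K \right)} = \left(9 + K\right) \left(308 + K\right)$ ($b{\left(K \right)} = \left(K + 9\right) \left(K + 308\right) = \left(9 + K\right) \left(308 + K\right)$)
$\sqrt{701392 + b{\left(0 \cdot 201 \right)}} = \sqrt{701392 + \left(2772 + \left(0 \cdot 201\right)^{2} + 317 \cdot 0 \cdot 201\right)} = \sqrt{701392 + \left(2772 + 0^{2} + 317 \cdot 0\right)} = \sqrt{701392 + \left(2772 + 0 + 0\right)} = \sqrt{701392 + 2772} = \sqrt{704164} = 2 \sqrt{176041}$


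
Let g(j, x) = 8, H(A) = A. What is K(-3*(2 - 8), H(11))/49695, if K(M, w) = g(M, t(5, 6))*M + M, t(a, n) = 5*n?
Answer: 54/16565 ≈ 0.0032599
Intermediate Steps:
K(M, w) = 9*M (K(M, w) = 8*M + M = 9*M)
K(-3*(2 - 8), H(11))/49695 = (9*(-3*(2 - 8)))/49695 = (9*(-3*(-6)))*(1/49695) = (9*18)*(1/49695) = 162*(1/49695) = 54/16565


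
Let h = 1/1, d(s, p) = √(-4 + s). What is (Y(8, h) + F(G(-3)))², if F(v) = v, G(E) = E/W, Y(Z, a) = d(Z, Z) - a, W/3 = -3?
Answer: 16/9 ≈ 1.7778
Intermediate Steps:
W = -9 (W = 3*(-3) = -9)
h = 1
Y(Z, a) = √(-4 + Z) - a
G(E) = -E/9 (G(E) = E/(-9) = E*(-⅑) = -E/9)
(Y(8, h) + F(G(-3)))² = ((√(-4 + 8) - 1*1) - ⅑*(-3))² = ((√4 - 1) + ⅓)² = ((2 - 1) + ⅓)² = (1 + ⅓)² = (4/3)² = 16/9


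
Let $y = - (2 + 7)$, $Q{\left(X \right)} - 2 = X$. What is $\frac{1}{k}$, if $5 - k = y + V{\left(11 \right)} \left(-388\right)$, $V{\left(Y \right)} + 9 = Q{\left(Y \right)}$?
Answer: $\frac{1}{1566} \approx 0.00063857$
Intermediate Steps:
$Q{\left(X \right)} = 2 + X$
$V{\left(Y \right)} = -7 + Y$ ($V{\left(Y \right)} = -9 + \left(2 + Y\right) = -7 + Y$)
$y = -9$ ($y = \left(-1\right) 9 = -9$)
$k = 1566$ ($k = 5 - \left(-9 + \left(-7 + 11\right) \left(-388\right)\right) = 5 - \left(-9 + 4 \left(-388\right)\right) = 5 - \left(-9 - 1552\right) = 5 - -1561 = 5 + 1561 = 1566$)
$\frac{1}{k} = \frac{1}{1566}$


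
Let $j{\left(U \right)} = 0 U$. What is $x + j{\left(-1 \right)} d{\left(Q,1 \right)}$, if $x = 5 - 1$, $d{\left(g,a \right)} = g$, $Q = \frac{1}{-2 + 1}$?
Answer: $4$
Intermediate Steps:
$Q = -1$ ($Q = \frac{1}{-1} = -1$)
$j{\left(U \right)} = 0$
$x = 4$
$x + j{\left(-1 \right)} d{\left(Q,1 \right)} = 4 + 0 \left(-1\right) = 4 + 0 = 4$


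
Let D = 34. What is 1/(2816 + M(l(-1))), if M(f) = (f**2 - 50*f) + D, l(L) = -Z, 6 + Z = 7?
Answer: 1/2901 ≈ 0.00034471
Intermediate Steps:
Z = 1 (Z = -6 + 7 = 1)
l(L) = -1 (l(L) = -1*1 = -1)
M(f) = 34 + f**2 - 50*f (M(f) = (f**2 - 50*f) + 34 = 34 + f**2 - 50*f)
1/(2816 + M(l(-1))) = 1/(2816 + (34 + (-1)**2 - 50*(-1))) = 1/(2816 + (34 + 1 + 50)) = 1/(2816 + 85) = 1/2901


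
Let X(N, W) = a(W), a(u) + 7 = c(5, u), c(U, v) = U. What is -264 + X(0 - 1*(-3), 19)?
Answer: -266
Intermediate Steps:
a(u) = -2 (a(u) = -7 + 5 = -2)
X(N, W) = -2
-264 + X(0 - 1*(-3), 19) = -264 - 2 = -266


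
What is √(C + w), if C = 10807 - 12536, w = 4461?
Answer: 2*√683 ≈ 52.269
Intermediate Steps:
C = -1729
√(C + w) = √(-1729 + 4461) = √2732 = 2*√683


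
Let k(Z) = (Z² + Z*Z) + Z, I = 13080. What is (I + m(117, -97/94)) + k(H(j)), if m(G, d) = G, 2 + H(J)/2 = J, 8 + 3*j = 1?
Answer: 120047/9 ≈ 13339.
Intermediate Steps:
j = -7/3 (j = -8/3 + (⅓)*1 = -8/3 + ⅓ = -7/3 ≈ -2.3333)
H(J) = -4 + 2*J
k(Z) = Z + 2*Z² (k(Z) = (Z² + Z²) + Z = 2*Z² + Z = Z + 2*Z²)
(I + m(117, -97/94)) + k(H(j)) = (13080 + 117) + (-4 + 2*(-7/3))*(1 + 2*(-4 + 2*(-7/3))) = 13197 + (-4 - 14/3)*(1 + 2*(-4 - 14/3)) = 13197 - 26*(1 + 2*(-26/3))/3 = 13197 - 26*(1 - 52/3)/3 = 13197 - 26/3*(-49/3) = 13197 + 1274/9 = 120047/9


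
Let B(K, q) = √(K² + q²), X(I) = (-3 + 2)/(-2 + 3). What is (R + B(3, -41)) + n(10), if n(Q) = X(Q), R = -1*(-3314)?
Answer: 3313 + 13*√10 ≈ 3354.1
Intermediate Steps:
R = 3314
X(I) = -1 (X(I) = -1/1 = -1*1 = -1)
n(Q) = -1
(R + B(3, -41)) + n(10) = (3314 + √(3² + (-41)²)) - 1 = (3314 + √(9 + 1681)) - 1 = (3314 + √1690) - 1 = (3314 + 13*√10) - 1 = 3313 + 13*√10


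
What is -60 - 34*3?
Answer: -162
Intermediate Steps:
-60 - 34*3 = -60 - 102 = -162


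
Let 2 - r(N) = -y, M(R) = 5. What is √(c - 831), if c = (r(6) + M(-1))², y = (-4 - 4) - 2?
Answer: I*√822 ≈ 28.671*I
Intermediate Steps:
y = -10 (y = -8 - 2 = -10)
r(N) = -8 (r(N) = 2 - (-1)*(-10) = 2 - 1*10 = 2 - 10 = -8)
c = 9 (c = (-8 + 5)² = (-3)² = 9)
√(c - 831) = √(9 - 831) = √(-822) = I*√822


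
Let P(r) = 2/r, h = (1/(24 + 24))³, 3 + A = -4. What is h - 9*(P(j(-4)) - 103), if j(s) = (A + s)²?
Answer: 12402782329/13381632 ≈ 926.85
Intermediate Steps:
A = -7 (A = -3 - 4 = -7)
j(s) = (-7 + s)²
h = 1/110592 (h = (1/48)³ = 1/110592 ≈ 9.0422e-6)
h - 9*(P(j(-4)) - 103) = 1/110592 - 9*(2/((-7 - 4)²) - 103) = 1/110592 - 9*(2/((-11)²) - 103) = 1/110592 - 9*(2/121 - 103) = 1/110592 - 9*(-12461)/121 = 1/110592 - 1*(-112149/121) = 1/110592 + 112149/121 = 12402782329/13381632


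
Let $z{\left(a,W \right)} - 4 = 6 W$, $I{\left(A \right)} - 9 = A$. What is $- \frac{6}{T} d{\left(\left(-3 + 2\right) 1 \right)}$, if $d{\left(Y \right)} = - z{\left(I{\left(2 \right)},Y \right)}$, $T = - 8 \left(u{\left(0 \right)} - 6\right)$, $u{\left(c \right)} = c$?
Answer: $- \frac{1}{4} \approx -0.25$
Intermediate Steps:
$I{\left(A \right)} = 9 + A$
$z{\left(a,W \right)} = 4 + 6 W$
$T = 48$ ($T = - 8 \left(0 - 6\right) = \left(-8\right) \left(-6\right) = 48$)
$d{\left(Y \right)} = -4 - 6 Y$ ($d{\left(Y \right)} = - (4 + 6 Y) = -4 - 6 Y$)
$- \frac{6}{T} d{\left(\left(-3 + 2\right) 1 \right)} = - \frac{6}{48} \left(-4 - 6 \left(-3 + 2\right) 1\right) = \left(-6\right) \frac{1}{48} \left(-4 - 6 \left(\left(-1\right) 1\right)\right) = - \frac{-4 - -6}{8} = - \frac{-4 + 6}{8} = \left(- \frac{1}{8}\right) 2 = - \frac{1}{4}$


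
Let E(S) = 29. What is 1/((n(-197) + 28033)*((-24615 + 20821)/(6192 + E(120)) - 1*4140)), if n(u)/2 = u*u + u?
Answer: -6221/2711287064638 ≈ -2.2945e-9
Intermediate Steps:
n(u) = 2*u + 2*u² (n(u) = 2*(u*u + u) = 2*(u² + u) = 2*(u + u²) = 2*u + 2*u²)
1/((n(-197) + 28033)*((-24615 + 20821)/(6192 + E(120)) - 1*4140)) = 1/((2*(-197)*(1 - 197) + 28033)*((-24615 + 20821)/(6192 + 29) - 1*4140)) = 1/((2*(-197)*(-196) + 28033)*(-3794/6221 - 4140)) = 1/((77224 + 28033)*(-3794*1/6221 - 4140)) = 1/(105257*(-3794/6221 - 4140)) = 1/(105257*(-25758734/6221)) = 1/(-2711287064638/6221) = -6221/2711287064638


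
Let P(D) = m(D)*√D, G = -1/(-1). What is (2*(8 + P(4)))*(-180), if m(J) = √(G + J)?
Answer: -2880 - 720*√5 ≈ -4490.0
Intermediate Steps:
G = 1 (G = -1*(-1) = 1)
m(J) = √(1 + J)
P(D) = √D*√(1 + D) (P(D) = √(1 + D)*√D = √D*√(1 + D))
(2*(8 + P(4)))*(-180) = (2*(8 + √4*√(1 + 4)))*(-180) = (2*(8 + 2*√5))*(-180) = (16 + 4*√5)*(-180) = -2880 - 720*√5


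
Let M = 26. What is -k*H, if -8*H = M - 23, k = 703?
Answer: 2109/8 ≈ 263.63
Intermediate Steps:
H = -3/8 (H = -(26 - 23)/8 = -⅛*3 = -3/8 ≈ -0.37500)
-k*H = -703*(-3)/8 = -1*(-2109/8) = 2109/8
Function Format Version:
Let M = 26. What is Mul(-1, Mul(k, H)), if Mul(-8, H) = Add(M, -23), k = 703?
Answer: Rational(2109, 8) ≈ 263.63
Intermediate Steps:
H = Rational(-3, 8) (H = Mul(Rational(-1, 8), Add(26, -23)) = Mul(Rational(-1, 8), 3) = Rational(-3, 8) ≈ -0.37500)
Mul(-1, Mul(k, H)) = Mul(-1, Mul(703, Rational(-3, 8))) = Mul(-1, Rational(-2109, 8)) = Rational(2109, 8)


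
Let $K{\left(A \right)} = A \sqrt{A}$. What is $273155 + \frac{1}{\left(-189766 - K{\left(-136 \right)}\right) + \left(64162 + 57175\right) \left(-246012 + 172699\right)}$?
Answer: $\frac{21616041845500306743857828}{79134710495873462465} - \frac{272 i \sqrt{34}}{79134710495873462465} \approx 2.7316 \cdot 10^{5} - 2.0042 \cdot 10^{-17} i$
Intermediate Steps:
$K{\left(A \right)} = A^{\frac{3}{2}}$
$273155 + \frac{1}{\left(-189766 - K{\left(-136 \right)}\right) + \left(64162 + 57175\right) \left(-246012 + 172699\right)} = 273155 + \frac{1}{\left(-189766 - \left(-136\right)^{\frac{3}{2}}\right) + \left(64162 + 57175\right) \left(-246012 + 172699\right)} = 273155 + \frac{1}{\left(-189766 - - 272 i \sqrt{34}\right) + 121337 \left(-73313\right)} = 273155 + \frac{1}{\left(-189766 + 272 i \sqrt{34}\right) - 8895579481} = 273155 + \frac{1}{-8895769247 + 272 i \sqrt{34}}$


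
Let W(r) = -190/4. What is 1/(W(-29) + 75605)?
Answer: 2/151115 ≈ 1.3235e-5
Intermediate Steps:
W(r) = -95/2 (W(r) = -190*1/4 = -95/2)
1/(W(-29) + 75605) = 1/(-95/2 + 75605) = 1/(151115/2) = 2/151115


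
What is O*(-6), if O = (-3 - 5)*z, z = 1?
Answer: 48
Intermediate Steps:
O = -8 (O = (-3 - 5)*1 = -8*1 = -8)
O*(-6) = -8*(-6) = 48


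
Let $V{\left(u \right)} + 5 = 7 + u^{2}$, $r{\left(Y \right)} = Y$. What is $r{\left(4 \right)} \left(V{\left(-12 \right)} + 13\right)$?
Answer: $636$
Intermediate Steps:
$V{\left(u \right)} = 2 + u^{2}$ ($V{\left(u \right)} = -5 + \left(7 + u^{2}\right) = 2 + u^{2}$)
$r{\left(4 \right)} \left(V{\left(-12 \right)} + 13\right) = 4 \left(\left(2 + \left(-12\right)^{2}\right) + 13\right) = 4 \left(\left(2 + 144\right) + 13\right) = 4 \left(146 + 13\right) = 4 \cdot 159 = 636$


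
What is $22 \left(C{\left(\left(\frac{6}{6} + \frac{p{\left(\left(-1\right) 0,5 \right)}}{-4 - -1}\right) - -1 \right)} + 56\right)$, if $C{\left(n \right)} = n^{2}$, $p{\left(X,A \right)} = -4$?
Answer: $\frac{13288}{9} \approx 1476.4$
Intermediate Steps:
$22 \left(C{\left(\left(\frac{6}{6} + \frac{p{\left(\left(-1\right) 0,5 \right)}}{-4 - -1}\right) - -1 \right)} + 56\right) = 22 \left(\left(\left(\frac{6}{6} - \frac{4}{-4 - -1}\right) - -1\right)^{2} + 56\right) = 22 \left(\left(\left(6 \cdot \frac{1}{6} - \frac{4}{-4 + 1}\right) + 1\right)^{2} + 56\right) = 22 \left(\left(\left(1 - \frac{4}{-3}\right) + 1\right)^{2} + 56\right) = 22 \left(\left(\left(1 - - \frac{4}{3}\right) + 1\right)^{2} + 56\right) = 22 \left(\left(\left(1 + \frac{4}{3}\right) + 1\right)^{2} + 56\right) = 22 \left(\left(\frac{7}{3} + 1\right)^{2} + 56\right) = 22 \left(\left(\frac{10}{3}\right)^{2} + 56\right) = 22 \left(\frac{100}{9} + 56\right) = 22 \cdot \frac{604}{9} = \frac{13288}{9}$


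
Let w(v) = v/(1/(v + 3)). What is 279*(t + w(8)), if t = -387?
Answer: -83421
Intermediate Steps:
w(v) = v*(3 + v) (w(v) = v/(1/(3 + v)) = v*(3 + v))
279*(t + w(8)) = 279*(-387 + 8*(3 + 8)) = 279*(-387 + 8*11) = 279*(-387 + 88) = 279*(-299) = -83421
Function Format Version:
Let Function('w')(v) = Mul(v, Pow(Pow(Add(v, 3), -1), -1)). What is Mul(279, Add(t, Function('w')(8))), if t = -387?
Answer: -83421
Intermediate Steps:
Function('w')(v) = Mul(v, Add(3, v)) (Function('w')(v) = Mul(v, Pow(Pow(Add(3, v), -1), -1)) = Mul(v, Add(3, v)))
Mul(279, Add(t, Function('w')(8))) = Mul(279, Add(-387, Mul(8, Add(3, 8)))) = Mul(279, Add(-387, Mul(8, 11))) = Mul(279, Add(-387, 88)) = Mul(279, -299) = -83421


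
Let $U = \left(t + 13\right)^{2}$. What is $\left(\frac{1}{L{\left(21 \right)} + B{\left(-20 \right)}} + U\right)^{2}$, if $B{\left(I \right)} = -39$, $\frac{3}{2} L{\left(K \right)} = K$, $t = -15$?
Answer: $\frac{9801}{625} \approx 15.682$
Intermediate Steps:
$L{\left(K \right)} = \frac{2 K}{3}$
$U = 4$ ($U = \left(-15 + 13\right)^{2} = \left(-2\right)^{2} = 4$)
$\left(\frac{1}{L{\left(21 \right)} + B{\left(-20 \right)}} + U\right)^{2} = \left(\frac{1}{\frac{2}{3} \cdot 21 - 39} + 4\right)^{2} = \left(\frac{1}{14 - 39} + 4\right)^{2} = \left(\frac{1}{-25} + 4\right)^{2} = \left(- \frac{1}{25} + 4\right)^{2} = \left(\frac{99}{25}\right)^{2} = \frac{9801}{625}$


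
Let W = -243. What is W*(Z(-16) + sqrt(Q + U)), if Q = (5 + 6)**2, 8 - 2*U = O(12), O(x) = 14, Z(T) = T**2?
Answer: -62208 - 243*sqrt(118) ≈ -64848.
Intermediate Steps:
U = -3 (U = 4 - 1/2*14 = 4 - 7 = -3)
Q = 121 (Q = 11**2 = 121)
W*(Z(-16) + sqrt(Q + U)) = -243*((-16)**2 + sqrt(121 - 3)) = -243*(256 + sqrt(118)) = -62208 - 243*sqrt(118)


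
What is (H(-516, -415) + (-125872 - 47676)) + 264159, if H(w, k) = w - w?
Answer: 90611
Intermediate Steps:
H(w, k) = 0
(H(-516, -415) + (-125872 - 47676)) + 264159 = (0 + (-125872 - 47676)) + 264159 = (0 - 173548) + 264159 = -173548 + 264159 = 90611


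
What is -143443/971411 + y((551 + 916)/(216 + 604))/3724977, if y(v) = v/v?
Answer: -534320904400/3618483632547 ≈ -0.14766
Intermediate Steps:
y(v) = 1
-143443/971411 + y((551 + 916)/(216 + 604))/3724977 = -143443/971411 + 1/3724977 = -534320904400/3618483632547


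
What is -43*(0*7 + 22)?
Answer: -946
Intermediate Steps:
-43*(0*7 + 22) = -43*(0 + 22) = -43*22 = -946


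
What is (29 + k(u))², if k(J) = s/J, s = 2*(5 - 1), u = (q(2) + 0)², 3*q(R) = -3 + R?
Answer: 10201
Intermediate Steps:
q(R) = -1 + R/3 (q(R) = (-3 + R)/3 = -1 + R/3)
u = ⅑ (u = ((-1 + (⅓)*2) + 0)² = ((-1 + ⅔) + 0)² = (-⅓ + 0)² = (-⅓)² = ⅑ ≈ 0.11111)
s = 8 (s = 2*4 = 8)
k(J) = 8/J
(29 + k(u))² = (29 + 8/(⅑))² = (29 + 8*9)² = (29 + 72)² = 101² = 10201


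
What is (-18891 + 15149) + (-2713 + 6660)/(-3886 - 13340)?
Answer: -64463639/17226 ≈ -3742.2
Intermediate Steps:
(-18891 + 15149) + (-2713 + 6660)/(-3886 - 13340) = -3742 + 3947/(-17226) = -3742 + 3947*(-1/17226) = -3742 - 3947/17226 = -64463639/17226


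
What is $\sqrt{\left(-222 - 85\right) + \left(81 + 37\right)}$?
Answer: $3 i \sqrt{21} \approx 13.748 i$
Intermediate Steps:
$\sqrt{\left(-222 - 85\right) + \left(81 + 37\right)} = \sqrt{\left(-222 - 85\right) + 118} = \sqrt{-307 + 118} = \sqrt{-189} = 3 i \sqrt{21}$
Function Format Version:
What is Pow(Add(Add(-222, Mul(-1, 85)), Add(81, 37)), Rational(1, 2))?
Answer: Mul(3, I, Pow(21, Rational(1, 2))) ≈ Mul(13.748, I)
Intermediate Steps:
Pow(Add(Add(-222, Mul(-1, 85)), Add(81, 37)), Rational(1, 2)) = Pow(Add(Add(-222, -85), 118), Rational(1, 2)) = Pow(Add(-307, 118), Rational(1, 2)) = Pow(-189, Rational(1, 2)) = Mul(3, I, Pow(21, Rational(1, 2)))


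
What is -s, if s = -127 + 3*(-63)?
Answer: 316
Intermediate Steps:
s = -316 (s = -127 - 189 = -316)
-s = -1*(-316) = 316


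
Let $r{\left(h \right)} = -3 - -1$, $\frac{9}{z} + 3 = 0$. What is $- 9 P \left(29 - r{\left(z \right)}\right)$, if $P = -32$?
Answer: $8928$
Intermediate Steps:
$z = -3$ ($z = \frac{9}{-3 + 0} = \frac{9}{-3} = 9 \left(- \frac{1}{3}\right) = -3$)
$r{\left(h \right)} = -2$ ($r{\left(h \right)} = -3 + 1 = -2$)
$- 9 P \left(29 - r{\left(z \right)}\right) = \left(-9\right) \left(-32\right) \left(29 - -2\right) = 288 \left(29 + 2\right) = 288 \cdot 31 = 8928$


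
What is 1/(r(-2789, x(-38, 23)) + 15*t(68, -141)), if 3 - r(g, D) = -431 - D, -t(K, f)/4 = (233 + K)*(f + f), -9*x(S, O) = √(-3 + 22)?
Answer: 412561674/2101322652514577 + 9*√19/2101322652514577 ≈ 1.9633e-7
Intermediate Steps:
x(S, O) = -√19/9 (x(S, O) = -√(-3 + 22)/9 = -√19/9)
t(K, f) = -8*f*(233 + K) (t(K, f) = -4*(233 + K)*(f + f) = -4*(233 + K)*2*f = -8*f*(233 + K))
r(g, D) = 434 + D (r(g, D) = 3 - (-431 - D) = 3 + (431 + D) = 434 + D)
1/(r(-2789, x(-38, 23)) + 15*t(68, -141)) = 1/((434 - √19/9) + 15*(-8*(-141)*(233 + 68))) = 1/((434 - √19/9) + 15*(-8*(-141)*301)) = 1/((434 - √19/9) + 15*339528) = 1/((434 - √19/9) + 5092920) = 1/(5093354 - √19/9)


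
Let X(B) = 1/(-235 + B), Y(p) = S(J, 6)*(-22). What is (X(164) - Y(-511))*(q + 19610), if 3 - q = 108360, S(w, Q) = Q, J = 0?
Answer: -831648137/71 ≈ -1.1713e+7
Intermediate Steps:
Y(p) = -132 (Y(p) = 6*(-22) = -132)
q = -108357 (q = 3 - 1*108360 = 3 - 108360 = -108357)
(X(164) - Y(-511))*(q + 19610) = (1/(-235 + 164) - 1*(-132))*(-108357 + 19610) = (1/(-71) + 132)*(-88747) = (-1/71 + 132)*(-88747) = (9371/71)*(-88747) = -831648137/71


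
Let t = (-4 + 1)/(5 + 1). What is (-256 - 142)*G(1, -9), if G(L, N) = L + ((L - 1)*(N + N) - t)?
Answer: -597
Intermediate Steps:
t = -½ (t = -3/6 = -3*⅙ = -½ ≈ -0.50000)
G(L, N) = ½ + L + 2*N*(-1 + L) (G(L, N) = L + ((L - 1)*(N + N) - 1*(-½)) = L + ((-1 + L)*(2*N) + ½) = L + (2*N*(-1 + L) + ½) = L + (½ + 2*N*(-1 + L)) = ½ + L + 2*N*(-1 + L))
(-256 - 142)*G(1, -9) = (-256 - 142)*(½ + 1 - 2*(-9) + 2*1*(-9)) = -398*(½ + 1 + 18 - 18) = -398*3/2 = -597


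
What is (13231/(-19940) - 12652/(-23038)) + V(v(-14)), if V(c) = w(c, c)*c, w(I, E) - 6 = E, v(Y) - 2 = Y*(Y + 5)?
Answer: 3939597059271/229688860 ≈ 17152.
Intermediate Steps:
v(Y) = 2 + Y*(5 + Y) (v(Y) = 2 + Y*(Y + 5) = 2 + Y*(5 + Y))
w(I, E) = 6 + E
V(c) = c*(6 + c) (V(c) = (6 + c)*c = c*(6 + c))
(13231/(-19940) - 12652/(-23038)) + V(v(-14)) = (13231/(-19940) - 12652/(-23038)) + (2 + (-14)**2 + 5*(-14))*(6 + (2 + (-14)**2 + 5*(-14))) = (13231*(-1/19940) - 12652*(-1/23038)) + (2 + 196 - 70)*(6 + (2 + 196 - 70)) = (-13231/19940 + 6326/11519) + 128*(6 + 128) = -26267449/229688860 + 128*134 = -26267449/229688860 + 17152 = 3939597059271/229688860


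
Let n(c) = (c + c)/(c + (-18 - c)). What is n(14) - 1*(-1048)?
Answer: 9418/9 ≈ 1046.4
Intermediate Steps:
n(c) = -c/9 (n(c) = (2*c)/(-18) = (2*c)*(-1/18) = -c/9)
n(14) - 1*(-1048) = -⅑*14 - 1*(-1048) = -14/9 + 1048 = 9418/9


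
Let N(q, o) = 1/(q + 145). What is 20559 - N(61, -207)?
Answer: 4235153/206 ≈ 20559.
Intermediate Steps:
N(q, o) = 1/(145 + q)
20559 - N(61, -207) = 20559 - 1/(145 + 61) = 20559 - 1/206 = 4235153/206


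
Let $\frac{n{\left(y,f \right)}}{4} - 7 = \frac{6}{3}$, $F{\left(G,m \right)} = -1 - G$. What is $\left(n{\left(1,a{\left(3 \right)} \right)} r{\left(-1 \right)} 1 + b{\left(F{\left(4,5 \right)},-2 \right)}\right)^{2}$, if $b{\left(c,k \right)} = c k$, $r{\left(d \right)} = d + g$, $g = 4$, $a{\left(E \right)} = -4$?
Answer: $13924$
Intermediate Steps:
$n{\left(y,f \right)} = 36$ ($n{\left(y,f \right)} = 28 + 4 \cdot \frac{6}{3} = 28 + 4 \cdot 6 \cdot \frac{1}{3} = 28 + 4 \cdot 2 = 28 + 8 = 36$)
$r{\left(d \right)} = 4 + d$ ($r{\left(d \right)} = d + 4 = 4 + d$)
$\left(n{\left(1,a{\left(3 \right)} \right)} r{\left(-1 \right)} 1 + b{\left(F{\left(4,5 \right)},-2 \right)}\right)^{2} = \left(36 \left(4 - 1\right) 1 + \left(-1 - 4\right) \left(-2\right)\right)^{2} = \left(36 \cdot 3 \cdot 1 + \left(-1 - 4\right) \left(-2\right)\right)^{2} = \left(108 \cdot 1 - -10\right)^{2} = \left(108 + 10\right)^{2} = 118^{2} = 13924$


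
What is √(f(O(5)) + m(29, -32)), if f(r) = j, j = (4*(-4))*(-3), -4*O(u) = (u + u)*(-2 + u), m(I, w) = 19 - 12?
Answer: √55 ≈ 7.4162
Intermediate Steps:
m(I, w) = 7
O(u) = -u*(-2 + u)/2 (O(u) = -(u + u)*(-2 + u)/4 = -2*u*(-2 + u)/4 = -u*(-2 + u)/2)
j = 48 (j = -16*(-3) = 48)
f(r) = 48
√(f(O(5)) + m(29, -32)) = √(48 + 7) = √55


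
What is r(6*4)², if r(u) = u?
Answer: 576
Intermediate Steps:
r(6*4)² = (6*4)² = 24² = 576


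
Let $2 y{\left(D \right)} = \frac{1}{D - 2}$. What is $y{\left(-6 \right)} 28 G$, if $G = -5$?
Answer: $\frac{35}{4} \approx 8.75$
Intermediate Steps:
$y{\left(D \right)} = \frac{1}{2 \left(-2 + D\right)}$ ($y{\left(D \right)} = \frac{1}{2 \left(D - 2\right)} = \frac{1}{2 \left(-2 + D\right)}$)
$y{\left(-6 \right)} 28 G = \frac{1}{2 \left(-2 - 6\right)} 28 \left(-5\right) = \frac{1}{2 \left(-8\right)} 28 \left(-5\right) = \frac{1}{2} \left(- \frac{1}{8}\right) 28 \left(-5\right) = \left(- \frac{1}{16}\right) 28 \left(-5\right) = \left(- \frac{7}{4}\right) \left(-5\right) = \frac{35}{4}$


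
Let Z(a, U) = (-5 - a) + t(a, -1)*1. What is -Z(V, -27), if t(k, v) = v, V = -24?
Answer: -18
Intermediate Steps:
Z(a, U) = -6 - a (Z(a, U) = (-5 - a) - 1*1 = (-5 - a) - 1 = -6 - a)
-Z(V, -27) = -(-6 - 1*(-24)) = -(-6 + 24) = -1*18 = -18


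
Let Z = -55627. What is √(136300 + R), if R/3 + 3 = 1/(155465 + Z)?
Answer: √1358497748720518/99838 ≈ 369.18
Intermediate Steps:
R = -898539/99838 (R = -9 + 3/(155465 - 55627) = -9 + 3/99838 = -898539/99838 ≈ -9.0000)
√(136300 + R) = √(136300 - 898539/99838) = √(13607020861/99838) = √1358497748720518/99838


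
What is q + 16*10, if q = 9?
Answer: 169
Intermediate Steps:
q + 16*10 = 9 + 16*10 = 9 + 160 = 169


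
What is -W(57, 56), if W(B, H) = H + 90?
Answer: -146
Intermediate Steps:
W(B, H) = 90 + H
-W(57, 56) = -(90 + 56) = -1*146 = -146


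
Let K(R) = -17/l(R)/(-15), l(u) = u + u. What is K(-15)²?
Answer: 289/202500 ≈ 0.0014272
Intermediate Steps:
l(u) = 2*u
K(R) = 17/(30*R) (K(R) = -17*1/(2*R)/(-15) = -17/(2*R)*(-1/15) = 17/(30*R))
K(-15)² = ((17/30)/(-15))² = ((17/30)*(-1/15))² = (-17/450)² = 289/202500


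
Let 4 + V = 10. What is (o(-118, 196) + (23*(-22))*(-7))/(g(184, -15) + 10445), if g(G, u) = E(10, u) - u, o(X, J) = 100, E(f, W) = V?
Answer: 1821/5233 ≈ 0.34798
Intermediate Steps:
V = 6 (V = -4 + 10 = 6)
E(f, W) = 6
g(G, u) = 6 - u
(o(-118, 196) + (23*(-22))*(-7))/(g(184, -15) + 10445) = (100 + (23*(-22))*(-7))/((6 - 1*(-15)) + 10445) = (100 - 506*(-7))/((6 + 15) + 10445) = (100 + 3542)/(21 + 10445) = 3642/10466 = 3642*(1/10466) = 1821/5233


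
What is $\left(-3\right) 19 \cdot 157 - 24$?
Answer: $-8973$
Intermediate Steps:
$\left(-3\right) 19 \cdot 157 - 24 = \left(-57\right) 157 - 24 = -8949 - 24 = -8973$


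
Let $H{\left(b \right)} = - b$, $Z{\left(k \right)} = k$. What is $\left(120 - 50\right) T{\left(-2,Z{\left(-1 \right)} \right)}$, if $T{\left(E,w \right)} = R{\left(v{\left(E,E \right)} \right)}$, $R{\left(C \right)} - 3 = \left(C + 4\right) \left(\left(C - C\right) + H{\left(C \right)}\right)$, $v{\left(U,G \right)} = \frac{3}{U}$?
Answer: $\frac{945}{2} \approx 472.5$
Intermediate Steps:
$R{\left(C \right)} = 3 - C \left(4 + C\right)$ ($R{\left(C \right)} = 3 + \left(C + 4\right) \left(\left(C - C\right) - C\right) = 3 + \left(4 + C\right) \left(0 - C\right) = 3 + \left(4 + C\right) \left(- C\right) = 3 - C \left(4 + C\right)$)
$T{\left(E,w \right)} = 3 - \frac{12}{E} - \frac{9}{E^{2}}$ ($T{\left(E,w \right)} = 3 - \left(\frac{3}{E}\right)^{2} - 4 \frac{3}{E} = 3 - \frac{9}{E^{2}} - \frac{12}{E} = 3 - \frac{12}{E} - \frac{9}{E^{2}}$)
$\left(120 - 50\right) T{\left(-2,Z{\left(-1 \right)} \right)} = \left(120 - 50\right) \left(3 - \frac{12}{-2} - \frac{9}{4}\right) = 70 \left(3 - -6 - \frac{9}{4}\right) = 70 \left(3 + 6 - \frac{9}{4}\right) = 70 \cdot \frac{27}{4} = \frac{945}{2}$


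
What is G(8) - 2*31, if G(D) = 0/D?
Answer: -62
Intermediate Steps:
G(D) = 0
G(8) - 2*31 = 0 - 2*31 = 0 - 62 = -62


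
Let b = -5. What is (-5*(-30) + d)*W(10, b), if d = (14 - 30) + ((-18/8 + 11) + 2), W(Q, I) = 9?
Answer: 5211/4 ≈ 1302.8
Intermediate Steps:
d = -21/4 (d = -16 + ((-18*1/8 + 11) + 2) = -16 + ((-9/4 + 11) + 2) = -16 + (35/4 + 2) = -16 + 43/4 = -21/4 ≈ -5.2500)
(-5*(-30) + d)*W(10, b) = (-5*(-30) - 21/4)*9 = (150 - 21/4)*9 = (579/4)*9 = 5211/4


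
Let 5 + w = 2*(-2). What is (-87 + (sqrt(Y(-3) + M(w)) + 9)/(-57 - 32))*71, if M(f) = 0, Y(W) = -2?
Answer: -550392/89 - 71*I*sqrt(2)/89 ≈ -6184.2 - 1.1282*I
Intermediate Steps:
w = -9 (w = -5 + 2*(-2) = -5 - 4 = -9)
(-87 + (sqrt(Y(-3) + M(w)) + 9)/(-57 - 32))*71 = (-87 + (sqrt(-2 + 0) + 9)/(-57 - 32))*71 = (-87 + (sqrt(-2) + 9)/(-89))*71 = (-87 + (I*sqrt(2) + 9)*(-1/89))*71 = (-87 + (9 + I*sqrt(2))*(-1/89))*71 = (-87 + (-9/89 - I*sqrt(2)/89))*71 = (-7752/89 - I*sqrt(2)/89)*71 = -550392/89 - 71*I*sqrt(2)/89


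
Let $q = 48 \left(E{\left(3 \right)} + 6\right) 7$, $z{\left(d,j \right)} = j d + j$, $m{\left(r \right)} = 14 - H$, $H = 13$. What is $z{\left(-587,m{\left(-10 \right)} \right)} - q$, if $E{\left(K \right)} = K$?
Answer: $-3610$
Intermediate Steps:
$m{\left(r \right)} = 1$ ($m{\left(r \right)} = 14 - 13 = 1$)
$z{\left(d,j \right)} = j + d j$ ($z{\left(d,j \right)} = d j + j = j + d j$)
$q = 3024$ ($q = 48 \left(3 + 6\right) 7 = 48 \cdot 9 \cdot 7 = 48 \cdot 63 = 3024$)
$z{\left(-587,m{\left(-10 \right)} \right)} - q = 1 \left(1 - 587\right) - 3024 = 1 \left(-586\right) - 3024 = -586 - 3024 = -3610$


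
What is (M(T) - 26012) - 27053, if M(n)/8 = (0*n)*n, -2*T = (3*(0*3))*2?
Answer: -53065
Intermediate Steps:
T = 0 (T = -3*(0*3)*2/2 = -3*0*2/2 = -0*2 = -1/2*0 = 0)
M(n) = 0 (M(n) = 8*((0*n)*n) = 8*(0*n) = 8*0 = 0)
(M(T) - 26012) - 27053 = (0 - 26012) - 27053 = -26012 - 27053 = -53065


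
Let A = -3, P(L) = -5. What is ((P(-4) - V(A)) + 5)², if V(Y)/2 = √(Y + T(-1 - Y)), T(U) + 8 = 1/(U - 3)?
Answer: -48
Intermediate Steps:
T(U) = -8 + 1/(-3 + U) (T(U) = -8 + 1/(U - 3) = -8 + 1/(-3 + U))
V(Y) = 2*√(Y + (33 + 8*Y)/(-4 - Y)) (V(Y) = 2*√(Y + (25 - 8*(-1 - Y))/(-3 + (-1 - Y))) = 2*√(Y + (25 + (8 + 8*Y))/(-4 - Y)) = 2*√(Y + (33 + 8*Y)/(-4 - Y)))
((P(-4) - V(A)) + 5)² = ((-5 - 2*√((-33 + (-3)² - 4*(-3))/(4 - 3))) + 5)² = ((-5 - 2*√((-33 + 9 + 12)/1)) + 5)² = ((-5 - 2*√(1*(-12))) + 5)² = ((-5 - 2*√(-12)) + 5)² = ((-5 - 2*2*I*√3) + 5)² = ((-5 - 4*I*√3) + 5)² = (-4*I*√3)² = -48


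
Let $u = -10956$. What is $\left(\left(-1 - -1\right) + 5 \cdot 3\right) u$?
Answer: $-164340$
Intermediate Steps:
$\left(\left(-1 - -1\right) + 5 \cdot 3\right) u = \left(\left(-1 - -1\right) + 5 \cdot 3\right) \left(-10956\right) = \left(\left(-1 + 1\right) + 15\right) \left(-10956\right) = \left(0 + 15\right) \left(-10956\right) = 15 \left(-10956\right) = -164340$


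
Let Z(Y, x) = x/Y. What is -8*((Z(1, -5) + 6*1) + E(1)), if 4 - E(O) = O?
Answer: -32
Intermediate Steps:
E(O) = 4 - O
-8*((Z(1, -5) + 6*1) + E(1)) = -8*((-5/1 + 6*1) + (4 - 1*1)) = -8*((-5*1 + 6) + (4 - 1)) = -8*((-5 + 6) + 3) = -8*(1 + 3) = -8*4 = -32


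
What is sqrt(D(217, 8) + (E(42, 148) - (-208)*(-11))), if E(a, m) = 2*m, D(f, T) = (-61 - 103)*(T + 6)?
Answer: 8*I*sqrt(67) ≈ 65.483*I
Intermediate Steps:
D(f, T) = -984 - 164*T (D(f, T) = -164*(6 + T) = -984 - 164*T)
sqrt(D(217, 8) + (E(42, 148) - (-208)*(-11))) = sqrt((-984 - 164*8) + (2*148 - (-208)*(-11))) = sqrt((-984 - 1312) + (296 - 1*2288)) = sqrt(-2296 + (296 - 2288)) = sqrt(-2296 - 1992) = sqrt(-4288) = 8*I*sqrt(67)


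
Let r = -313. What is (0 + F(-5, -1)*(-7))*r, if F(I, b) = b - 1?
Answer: -4382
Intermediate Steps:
F(I, b) = -1 + b
(0 + F(-5, -1)*(-7))*r = (0 + (-1 - 1)*(-7))*(-313) = (0 - 2*(-7))*(-313) = (0 + 14)*(-313) = 14*(-313) = -4382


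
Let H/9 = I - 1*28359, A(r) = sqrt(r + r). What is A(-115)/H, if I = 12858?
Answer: -I*sqrt(230)/139509 ≈ -0.00010871*I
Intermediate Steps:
A(r) = sqrt(2)*sqrt(r) (A(r) = sqrt(2*r) = sqrt(2)*sqrt(r))
H = -139509 (H = 9*(12858 - 1*28359) = 9*(12858 - 28359) = 9*(-15501) = -139509)
A(-115)/H = (sqrt(2)*sqrt(-115))/(-139509) = (sqrt(2)*(I*sqrt(115)))*(-1/139509) = (I*sqrt(230))*(-1/139509) = -I*sqrt(230)/139509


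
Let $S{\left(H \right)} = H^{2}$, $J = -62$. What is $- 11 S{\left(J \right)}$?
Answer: $-42284$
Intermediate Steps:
$- 11 S{\left(J \right)} = - 11 \left(-62\right)^{2} = \left(-11\right) 3844 = -42284$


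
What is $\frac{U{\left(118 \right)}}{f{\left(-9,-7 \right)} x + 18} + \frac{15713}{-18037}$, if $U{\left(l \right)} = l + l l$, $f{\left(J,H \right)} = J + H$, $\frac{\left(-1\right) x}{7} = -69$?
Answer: $- \frac{187211392}{69532635} \approx -2.6924$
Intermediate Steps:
$x = 483$ ($x = \left(-7\right) \left(-69\right) = 483$)
$f{\left(J,H \right)} = H + J$
$U{\left(l \right)} = l + l^{2}$
$\frac{U{\left(118 \right)}}{f{\left(-9,-7 \right)} x + 18} + \frac{15713}{-18037} = \frac{118 \left(1 + 118\right)}{\left(-7 - 9\right) 483 + 18} + \frac{15713}{-18037} = \frac{118 \cdot 119}{\left(-16\right) 483 + 18} + 15713 \left(- \frac{1}{18037}\right) = \frac{14042}{-7728 + 18} - \frac{15713}{18037} = \frac{14042}{-7710} - \frac{15713}{18037} = 14042 \left(- \frac{1}{7710}\right) - \frac{15713}{18037} = - \frac{7021}{3855} - \frac{15713}{18037} = - \frac{187211392}{69532635}$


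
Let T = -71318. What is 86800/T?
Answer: -43400/35659 ≈ -1.2171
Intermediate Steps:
86800/T = 86800/(-71318) = 86800*(-1/71318) = -43400/35659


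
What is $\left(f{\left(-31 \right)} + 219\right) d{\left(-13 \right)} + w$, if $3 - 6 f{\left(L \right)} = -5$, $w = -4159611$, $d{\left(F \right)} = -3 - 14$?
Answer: $- \frac{12490070}{3} \approx -4.1634 \cdot 10^{6}$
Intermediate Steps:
$d{\left(F \right)} = -17$ ($d{\left(F \right)} = -3 - 14 = -17$)
$f{\left(L \right)} = \frac{4}{3}$ ($f{\left(L \right)} = \frac{1}{2} - - \frac{5}{6} = \frac{1}{2} + \frac{5}{6} = \frac{4}{3}$)
$\left(f{\left(-31 \right)} + 219\right) d{\left(-13 \right)} + w = \left(\frac{4}{3} + 219\right) \left(-17\right) - 4159611 = \frac{661}{3} \left(-17\right) - 4159611 = - \frac{11237}{3} - 4159611 = - \frac{12490070}{3}$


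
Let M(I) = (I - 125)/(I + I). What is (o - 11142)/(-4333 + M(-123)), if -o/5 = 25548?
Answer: 17082486/532835 ≈ 32.060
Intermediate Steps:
o = -127740 (o = -5*25548 = -127740)
M(I) = (-125 + I)/(2*I) (M(I) = (-125 + I)/((2*I)) = (-125 + I)*(1/(2*I)) = (-125 + I)/(2*I))
(o - 11142)/(-4333 + M(-123)) = (-127740 - 11142)/(-4333 + (½)*(-125 - 123)/(-123)) = -138882/(-4333 + (½)*(-1/123)*(-248)) = -138882/(-4333 + 124/123) = -138882/(-532835/123) = -138882*(-123/532835) = 17082486/532835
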